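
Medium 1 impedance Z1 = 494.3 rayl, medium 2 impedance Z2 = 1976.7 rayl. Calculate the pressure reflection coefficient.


Given values:
  Z1 = 494.3 rayl, Z2 = 1976.7 rayl
Formula: R = (Z2 - Z1) / (Z2 + Z1)
Numerator: Z2 - Z1 = 1976.7 - 494.3 = 1482.4
Denominator: Z2 + Z1 = 1976.7 + 494.3 = 2471.0
R = 1482.4 / 2471.0 = 0.5999

0.5999


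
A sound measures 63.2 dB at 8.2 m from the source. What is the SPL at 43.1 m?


Given values:
  SPL1 = 63.2 dB, r1 = 8.2 m, r2 = 43.1 m
Formula: SPL2 = SPL1 - 20 * log10(r2 / r1)
Compute ratio: r2 / r1 = 43.1 / 8.2 = 5.2561
Compute log10: log10(5.2561) = 0.720664
Compute drop: 20 * 0.720664 = 14.4133
SPL2 = 63.2 - 14.4133 = 48.79

48.79 dB


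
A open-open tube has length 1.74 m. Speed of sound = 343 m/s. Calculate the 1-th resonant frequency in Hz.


Given values:
  Tube type: open-open, L = 1.74 m, c = 343 m/s, n = 1
Formula: f_n = n * c / (2 * L)
Compute 2 * L = 2 * 1.74 = 3.48
f = 1 * 343 / 3.48
f = 98.56

98.56 Hz


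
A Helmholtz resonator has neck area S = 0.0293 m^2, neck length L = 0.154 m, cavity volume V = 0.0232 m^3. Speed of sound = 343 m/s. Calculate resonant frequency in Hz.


Given values:
  S = 0.0293 m^2, L = 0.154 m, V = 0.0232 m^3, c = 343 m/s
Formula: f = (c / (2*pi)) * sqrt(S / (V * L))
Compute V * L = 0.0232 * 0.154 = 0.0035728
Compute S / (V * L) = 0.0293 / 0.0035728 = 8.2009
Compute sqrt(8.2009) = 2.863721
Compute c / (2*pi) = 343 / 6.283185 = 54.590148
f = 54.590148 * 2.863721 = 156.33

156.33 Hz


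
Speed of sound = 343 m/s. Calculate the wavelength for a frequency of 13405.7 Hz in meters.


Given values:
  c = 343 m/s, f = 13405.7 Hz
Formula: lambda = c / f
lambda = 343 / 13405.7
lambda = 0.0256

0.0256 m


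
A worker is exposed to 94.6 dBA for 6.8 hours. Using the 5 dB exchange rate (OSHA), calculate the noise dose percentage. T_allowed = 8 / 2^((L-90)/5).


Given values:
  L = 94.6 dBA, T = 6.8 hours
Formula: T_allowed = 8 / 2^((L - 90) / 5)
Compute exponent: (94.6 - 90) / 5 = 0.92
Compute 2^(0.92) = 1.892115
T_allowed = 8 / 1.892115 = 4.228073 hours
Dose = (T / T_allowed) * 100
Dose = (6.8 / 4.228073) * 100 = 160.83

160.83 %


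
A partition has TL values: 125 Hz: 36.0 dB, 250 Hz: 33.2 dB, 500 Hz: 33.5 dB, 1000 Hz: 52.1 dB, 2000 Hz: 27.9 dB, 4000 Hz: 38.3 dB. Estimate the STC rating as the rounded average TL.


Given TL values at each frequency:
  125 Hz: 36.0 dB
  250 Hz: 33.2 dB
  500 Hz: 33.5 dB
  1000 Hz: 52.1 dB
  2000 Hz: 27.9 dB
  4000 Hz: 38.3 dB
Formula: STC ~ round(average of TL values)
Sum = 36.0 + 33.2 + 33.5 + 52.1 + 27.9 + 38.3 = 221.0
Average = 221.0 / 6 = 36.83
Rounded: 37

37


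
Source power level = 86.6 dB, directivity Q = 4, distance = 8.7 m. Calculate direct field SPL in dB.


Given values:
  Lw = 86.6 dB, Q = 4, r = 8.7 m
Formula: SPL = Lw + 10 * log10(Q / (4 * pi * r^2))
Compute 4 * pi * r^2 = 4 * pi * 8.7^2 = 951.1486
Compute Q / denom = 4 / 951.1486 = 0.00420544
Compute 10 * log10(0.00420544) = -23.7619
SPL = 86.6 + (-23.7619) = 62.84

62.84 dB


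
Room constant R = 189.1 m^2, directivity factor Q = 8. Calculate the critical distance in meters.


Given values:
  R = 189.1 m^2, Q = 8
Formula: d_c = 0.141 * sqrt(Q * R)
Compute Q * R = 8 * 189.1 = 1512.8
Compute sqrt(1512.8) = 38.8947
d_c = 0.141 * 38.8947 = 5.484

5.484 m


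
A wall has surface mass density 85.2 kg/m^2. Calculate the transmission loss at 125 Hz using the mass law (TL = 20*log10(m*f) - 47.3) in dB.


Given values:
  m = 85.2 kg/m^2, f = 125 Hz
Formula: TL = 20 * log10(m * f) - 47.3
Compute m * f = 85.2 * 125 = 10650.0
Compute log10(10650.0) = 4.02735
Compute 20 * 4.02735 = 80.547
TL = 80.547 - 47.3 = 33.25

33.25 dB


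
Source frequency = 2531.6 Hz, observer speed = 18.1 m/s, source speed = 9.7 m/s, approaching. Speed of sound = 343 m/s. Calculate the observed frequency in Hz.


Given values:
  f_s = 2531.6 Hz, v_o = 18.1 m/s, v_s = 9.7 m/s
  Direction: approaching
Formula: f_o = f_s * (c + v_o) / (c - v_s)
Numerator: c + v_o = 343 + 18.1 = 361.1
Denominator: c - v_s = 343 - 9.7 = 333.3
f_o = 2531.6 * 361.1 / 333.3 = 2742.76

2742.76 Hz


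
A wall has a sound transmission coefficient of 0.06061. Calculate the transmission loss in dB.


Given values:
  tau = 0.06061
Formula: TL = 10 * log10(1 / tau)
Compute 1 / tau = 1 / 0.06061 = 16.4989
Compute log10(16.4989) = 1.217455
TL = 10 * 1.217455 = 12.17

12.17 dB


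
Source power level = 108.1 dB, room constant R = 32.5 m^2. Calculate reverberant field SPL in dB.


Given values:
  Lw = 108.1 dB, R = 32.5 m^2
Formula: SPL = Lw + 10 * log10(4 / R)
Compute 4 / R = 4 / 32.5 = 0.123077
Compute 10 * log10(0.123077) = -9.0982
SPL = 108.1 + (-9.0982) = 99.0

99.0 dB


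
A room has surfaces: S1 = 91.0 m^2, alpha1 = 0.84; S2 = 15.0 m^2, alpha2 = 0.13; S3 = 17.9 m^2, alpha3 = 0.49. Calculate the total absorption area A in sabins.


Given surfaces:
  Surface 1: 91.0 * 0.84 = 76.44
  Surface 2: 15.0 * 0.13 = 1.95
  Surface 3: 17.9 * 0.49 = 8.771
Formula: A = sum(Si * alpha_i)
A = 76.44 + 1.95 + 8.771
A = 87.16

87.16 sabins


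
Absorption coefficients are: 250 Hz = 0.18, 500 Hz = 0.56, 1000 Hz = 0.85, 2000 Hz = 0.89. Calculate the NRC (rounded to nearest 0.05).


Given values:
  a_250 = 0.18, a_500 = 0.56
  a_1000 = 0.85, a_2000 = 0.89
Formula: NRC = (a250 + a500 + a1000 + a2000) / 4
Sum = 0.18 + 0.56 + 0.85 + 0.89 = 2.48
NRC = 2.48 / 4 = 0.62
Rounded to nearest 0.05: 0.6

0.6


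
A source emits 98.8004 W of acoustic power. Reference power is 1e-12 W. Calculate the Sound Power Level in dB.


Given values:
  W = 98.8004 W
  W_ref = 1e-12 W
Formula: SWL = 10 * log10(W / W_ref)
Compute ratio: W / W_ref = 98800400000000
Compute log10: log10(98800400000000) = 13.994759
Multiply: SWL = 10 * 13.994759 = 139.95

139.95 dB


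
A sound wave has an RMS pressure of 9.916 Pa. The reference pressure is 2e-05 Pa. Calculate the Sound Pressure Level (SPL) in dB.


Given values:
  p = 9.916 Pa
  p_ref = 2e-05 Pa
Formula: SPL = 20 * log10(p / p_ref)
Compute ratio: p / p_ref = 9.916 / 2e-05 = 495800
Compute log10: log10(495800) = 5.695307
Multiply: SPL = 20 * 5.695307 = 113.91

113.91 dB


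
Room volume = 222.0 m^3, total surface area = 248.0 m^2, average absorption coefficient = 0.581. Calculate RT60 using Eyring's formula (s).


Given values:
  V = 222.0 m^3, S = 248.0 m^2, alpha = 0.581
Formula: RT60 = 0.161 * V / (-S * ln(1 - alpha))
Compute ln(1 - 0.581) = ln(0.419) = -0.869884
Denominator: -248.0 * -0.869884 = 215.7312
Numerator: 0.161 * 222.0 = 35.742
RT60 = 35.742 / 215.7312 = 0.166

0.166 s


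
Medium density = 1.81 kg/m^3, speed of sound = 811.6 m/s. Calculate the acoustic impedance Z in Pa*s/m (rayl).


Given values:
  rho = 1.81 kg/m^3
  c = 811.6 m/s
Formula: Z = rho * c
Z = 1.81 * 811.6
Z = 1469.0

1469.0 rayl


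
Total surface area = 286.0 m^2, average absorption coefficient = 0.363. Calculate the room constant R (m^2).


Given values:
  S = 286.0 m^2, alpha = 0.363
Formula: R = S * alpha / (1 - alpha)
Numerator: 286.0 * 0.363 = 103.818
Denominator: 1 - 0.363 = 0.637
R = 103.818 / 0.637 = 162.98

162.98 m^2


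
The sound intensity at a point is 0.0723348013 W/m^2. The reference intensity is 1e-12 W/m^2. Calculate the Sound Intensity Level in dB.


Given values:
  I = 0.0723348013 W/m^2
  I_ref = 1e-12 W/m^2
Formula: SIL = 10 * log10(I / I_ref)
Compute ratio: I / I_ref = 72334801300
Compute log10: log10(72334801300) = 10.859347
Multiply: SIL = 10 * 10.859347 = 108.59

108.59 dB


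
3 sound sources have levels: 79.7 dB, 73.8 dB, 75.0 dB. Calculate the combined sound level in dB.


Formula: L_total = 10 * log10( sum(10^(Li/10)) )
  Source 1: 10^(79.7/10) = 93325430.0797
  Source 2: 10^(73.8/10) = 23988329.1902
  Source 3: 10^(75.0/10) = 31622776.6017
Sum of linear values = 148936535.8716
L_total = 10 * log10(148936535.8716) = 81.73

81.73 dB


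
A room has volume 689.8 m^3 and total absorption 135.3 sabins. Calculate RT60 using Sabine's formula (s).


Given values:
  V = 689.8 m^3
  A = 135.3 sabins
Formula: RT60 = 0.161 * V / A
Numerator: 0.161 * 689.8 = 111.0578
RT60 = 111.0578 / 135.3 = 0.821

0.821 s


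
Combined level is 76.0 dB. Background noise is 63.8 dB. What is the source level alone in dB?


Given values:
  L_total = 76.0 dB, L_bg = 63.8 dB
Formula: L_source = 10 * log10(10^(L_total/10) - 10^(L_bg/10))
Convert to linear:
  10^(76.0/10) = 39810717.0553
  10^(63.8/10) = 2398832.919
Difference: 39810717.0553 - 2398832.919 = 37411884.1363
L_source = 10 * log10(37411884.1363) = 75.73

75.73 dB


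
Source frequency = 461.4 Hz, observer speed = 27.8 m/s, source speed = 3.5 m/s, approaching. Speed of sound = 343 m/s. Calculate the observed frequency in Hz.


Given values:
  f_s = 461.4 Hz, v_o = 27.8 m/s, v_s = 3.5 m/s
  Direction: approaching
Formula: f_o = f_s * (c + v_o) / (c - v_s)
Numerator: c + v_o = 343 + 27.8 = 370.8
Denominator: c - v_s = 343 - 3.5 = 339.5
f_o = 461.4 * 370.8 / 339.5 = 503.94

503.94 Hz


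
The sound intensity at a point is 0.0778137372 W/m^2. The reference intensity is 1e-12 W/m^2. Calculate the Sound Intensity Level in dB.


Given values:
  I = 0.0778137372 W/m^2
  I_ref = 1e-12 W/m^2
Formula: SIL = 10 * log10(I / I_ref)
Compute ratio: I / I_ref = 77813737200
Compute log10: log10(77813737200) = 10.891056
Multiply: SIL = 10 * 10.891056 = 108.91

108.91 dB


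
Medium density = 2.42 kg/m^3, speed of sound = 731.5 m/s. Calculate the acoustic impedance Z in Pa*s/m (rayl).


Given values:
  rho = 2.42 kg/m^3
  c = 731.5 m/s
Formula: Z = rho * c
Z = 2.42 * 731.5
Z = 1770.23

1770.23 rayl


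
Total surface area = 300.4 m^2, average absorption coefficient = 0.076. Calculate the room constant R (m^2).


Given values:
  S = 300.4 m^2, alpha = 0.076
Formula: R = S * alpha / (1 - alpha)
Numerator: 300.4 * 0.076 = 22.8304
Denominator: 1 - 0.076 = 0.924
R = 22.8304 / 0.924 = 24.71

24.71 m^2


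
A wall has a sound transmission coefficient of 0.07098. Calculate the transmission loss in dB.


Given values:
  tau = 0.07098
Formula: TL = 10 * log10(1 / tau)
Compute 1 / tau = 1 / 0.07098 = 14.0885
Compute log10(14.0885) = 1.148865
TL = 10 * 1.148865 = 11.49

11.49 dB


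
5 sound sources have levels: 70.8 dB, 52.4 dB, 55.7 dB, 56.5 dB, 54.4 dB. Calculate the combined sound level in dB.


Formula: L_total = 10 * log10( sum(10^(Li/10)) )
  Source 1: 10^(70.8/10) = 12022644.3462
  Source 2: 10^(52.4/10) = 173780.0829
  Source 3: 10^(55.7/10) = 371535.2291
  Source 4: 10^(56.5/10) = 446683.5922
  Source 5: 10^(54.4/10) = 275422.8703
Sum of linear values = 13290066.1207
L_total = 10 * log10(13290066.1207) = 71.24

71.24 dB


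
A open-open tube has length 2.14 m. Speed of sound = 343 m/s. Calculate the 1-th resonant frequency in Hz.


Given values:
  Tube type: open-open, L = 2.14 m, c = 343 m/s, n = 1
Formula: f_n = n * c / (2 * L)
Compute 2 * L = 2 * 2.14 = 4.28
f = 1 * 343 / 4.28
f = 80.14

80.14 Hz


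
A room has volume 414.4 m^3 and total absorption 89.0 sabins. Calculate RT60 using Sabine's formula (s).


Given values:
  V = 414.4 m^3
  A = 89.0 sabins
Formula: RT60 = 0.161 * V / A
Numerator: 0.161 * 414.4 = 66.7184
RT60 = 66.7184 / 89.0 = 0.75

0.75 s


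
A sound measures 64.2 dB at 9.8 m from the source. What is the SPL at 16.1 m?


Given values:
  SPL1 = 64.2 dB, r1 = 9.8 m, r2 = 16.1 m
Formula: SPL2 = SPL1 - 20 * log10(r2 / r1)
Compute ratio: r2 / r1 = 16.1 / 9.8 = 1.6429
Compute log10: log10(1.6429) = 0.215611
Compute drop: 20 * 0.215611 = 4.3122
SPL2 = 64.2 - 4.3122 = 59.89

59.89 dB


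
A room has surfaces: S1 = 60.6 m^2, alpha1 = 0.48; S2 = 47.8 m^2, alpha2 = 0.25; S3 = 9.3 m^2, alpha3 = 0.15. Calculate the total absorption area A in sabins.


Given surfaces:
  Surface 1: 60.6 * 0.48 = 29.088
  Surface 2: 47.8 * 0.25 = 11.95
  Surface 3: 9.3 * 0.15 = 1.395
Formula: A = sum(Si * alpha_i)
A = 29.088 + 11.95 + 1.395
A = 42.43

42.43 sabins


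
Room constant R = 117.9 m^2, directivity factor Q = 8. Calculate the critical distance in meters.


Given values:
  R = 117.9 m^2, Q = 8
Formula: d_c = 0.141 * sqrt(Q * R)
Compute Q * R = 8 * 117.9 = 943.2
Compute sqrt(943.2) = 30.7116
d_c = 0.141 * 30.7116 = 4.33

4.33 m


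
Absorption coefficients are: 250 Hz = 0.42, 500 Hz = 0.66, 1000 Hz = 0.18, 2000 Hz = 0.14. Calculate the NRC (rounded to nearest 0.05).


Given values:
  a_250 = 0.42, a_500 = 0.66
  a_1000 = 0.18, a_2000 = 0.14
Formula: NRC = (a250 + a500 + a1000 + a2000) / 4
Sum = 0.42 + 0.66 + 0.18 + 0.14 = 1.4
NRC = 1.4 / 4 = 0.35
Rounded to nearest 0.05: 0.35

0.35


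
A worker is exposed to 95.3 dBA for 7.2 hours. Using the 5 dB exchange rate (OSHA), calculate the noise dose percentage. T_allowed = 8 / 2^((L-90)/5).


Given values:
  L = 95.3 dBA, T = 7.2 hours
Formula: T_allowed = 8 / 2^((L - 90) / 5)
Compute exponent: (95.3 - 90) / 5 = 1.06
Compute 2^(1.06) = 2.084932
T_allowed = 8 / 2.084932 = 3.837056 hours
Dose = (T / T_allowed) * 100
Dose = (7.2 / 3.837056) * 100 = 187.64

187.64 %


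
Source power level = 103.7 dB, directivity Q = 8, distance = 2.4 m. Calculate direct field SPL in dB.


Given values:
  Lw = 103.7 dB, Q = 8, r = 2.4 m
Formula: SPL = Lw + 10 * log10(Q / (4 * pi * r^2))
Compute 4 * pi * r^2 = 4 * pi * 2.4^2 = 72.3823
Compute Q / denom = 8 / 72.3823 = 0.11052426
Compute 10 * log10(0.11052426) = -9.5654
SPL = 103.7 + (-9.5654) = 94.13

94.13 dB


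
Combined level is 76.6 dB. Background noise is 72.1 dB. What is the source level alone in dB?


Given values:
  L_total = 76.6 dB, L_bg = 72.1 dB
Formula: L_source = 10 * log10(10^(L_total/10) - 10^(L_bg/10))
Convert to linear:
  10^(76.6/10) = 45708818.9615
  10^(72.1/10) = 16218100.9736
Difference: 45708818.9615 - 16218100.9736 = 29490717.9879
L_source = 10 * log10(29490717.9879) = 74.7

74.7 dB


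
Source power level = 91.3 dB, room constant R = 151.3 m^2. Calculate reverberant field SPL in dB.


Given values:
  Lw = 91.3 dB, R = 151.3 m^2
Formula: SPL = Lw + 10 * log10(4 / R)
Compute 4 / R = 4 / 151.3 = 0.026438
Compute 10 * log10(0.026438) = -15.7777
SPL = 91.3 + (-15.7777) = 75.52

75.52 dB


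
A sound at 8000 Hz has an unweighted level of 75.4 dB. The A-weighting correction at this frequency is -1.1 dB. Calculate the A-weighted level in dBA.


Given values:
  SPL = 75.4 dB
  A-weighting at 8000 Hz = -1.1 dB
Formula: L_A = SPL + A_weight
L_A = 75.4 + (-1.1)
L_A = 74.3

74.3 dBA


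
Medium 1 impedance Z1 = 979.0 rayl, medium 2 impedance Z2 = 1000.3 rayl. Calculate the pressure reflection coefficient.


Given values:
  Z1 = 979.0 rayl, Z2 = 1000.3 rayl
Formula: R = (Z2 - Z1) / (Z2 + Z1)
Numerator: Z2 - Z1 = 1000.3 - 979.0 = 21.3
Denominator: Z2 + Z1 = 1000.3 + 979.0 = 1979.3
R = 21.3 / 1979.3 = 0.0108

0.0108


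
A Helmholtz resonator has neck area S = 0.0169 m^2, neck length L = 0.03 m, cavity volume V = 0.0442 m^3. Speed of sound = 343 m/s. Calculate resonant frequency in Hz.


Given values:
  S = 0.0169 m^2, L = 0.03 m, V = 0.0442 m^3, c = 343 m/s
Formula: f = (c / (2*pi)) * sqrt(S / (V * L))
Compute V * L = 0.0442 * 0.03 = 0.001326
Compute S / (V * L) = 0.0169 / 0.001326 = 12.7451
Compute sqrt(12.7451) = 3.570028
Compute c / (2*pi) = 343 / 6.283185 = 54.590148
f = 54.590148 * 3.570028 = 194.89

194.89 Hz


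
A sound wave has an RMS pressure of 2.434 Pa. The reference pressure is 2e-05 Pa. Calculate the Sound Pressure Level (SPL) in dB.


Given values:
  p = 2.434 Pa
  p_ref = 2e-05 Pa
Formula: SPL = 20 * log10(p / p_ref)
Compute ratio: p / p_ref = 2.434 / 2e-05 = 121700
Compute log10: log10(121700) = 5.085291
Multiply: SPL = 20 * 5.085291 = 101.71

101.71 dB


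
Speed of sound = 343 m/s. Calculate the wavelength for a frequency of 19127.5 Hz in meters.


Given values:
  c = 343 m/s, f = 19127.5 Hz
Formula: lambda = c / f
lambda = 343 / 19127.5
lambda = 0.0179

0.0179 m


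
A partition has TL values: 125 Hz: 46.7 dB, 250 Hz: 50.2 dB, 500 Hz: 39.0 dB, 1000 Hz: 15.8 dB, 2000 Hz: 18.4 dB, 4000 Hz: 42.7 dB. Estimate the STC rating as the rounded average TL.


Given TL values at each frequency:
  125 Hz: 46.7 dB
  250 Hz: 50.2 dB
  500 Hz: 39.0 dB
  1000 Hz: 15.8 dB
  2000 Hz: 18.4 dB
  4000 Hz: 42.7 dB
Formula: STC ~ round(average of TL values)
Sum = 46.7 + 50.2 + 39.0 + 15.8 + 18.4 + 42.7 = 212.8
Average = 212.8 / 6 = 35.47
Rounded: 35

35


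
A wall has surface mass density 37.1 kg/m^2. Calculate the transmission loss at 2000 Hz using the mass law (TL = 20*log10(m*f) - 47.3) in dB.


Given values:
  m = 37.1 kg/m^2, f = 2000 Hz
Formula: TL = 20 * log10(m * f) - 47.3
Compute m * f = 37.1 * 2000 = 74200.0
Compute log10(74200.0) = 4.870404
Compute 20 * 4.870404 = 97.4081
TL = 97.4081 - 47.3 = 50.11

50.11 dB


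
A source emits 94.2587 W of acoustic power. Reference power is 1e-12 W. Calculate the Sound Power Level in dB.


Given values:
  W = 94.2587 W
  W_ref = 1e-12 W
Formula: SWL = 10 * log10(W / W_ref)
Compute ratio: W / W_ref = 94258700000000
Compute log10: log10(94258700000000) = 13.974321
Multiply: SWL = 10 * 13.974321 = 139.74

139.74 dB


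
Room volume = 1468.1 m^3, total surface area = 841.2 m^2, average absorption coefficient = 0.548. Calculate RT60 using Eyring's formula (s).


Given values:
  V = 1468.1 m^3, S = 841.2 m^2, alpha = 0.548
Formula: RT60 = 0.161 * V / (-S * ln(1 - alpha))
Compute ln(1 - 0.548) = ln(0.452) = -0.794073
Denominator: -841.2 * -0.794073 = 667.9742
Numerator: 0.161 * 1468.1 = 236.3641
RT60 = 236.3641 / 667.9742 = 0.354

0.354 s


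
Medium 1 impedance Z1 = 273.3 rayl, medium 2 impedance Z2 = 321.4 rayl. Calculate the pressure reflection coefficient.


Given values:
  Z1 = 273.3 rayl, Z2 = 321.4 rayl
Formula: R = (Z2 - Z1) / (Z2 + Z1)
Numerator: Z2 - Z1 = 321.4 - 273.3 = 48.1
Denominator: Z2 + Z1 = 321.4 + 273.3 = 594.7
R = 48.1 / 594.7 = 0.0809

0.0809


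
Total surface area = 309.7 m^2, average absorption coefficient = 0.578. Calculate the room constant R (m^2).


Given values:
  S = 309.7 m^2, alpha = 0.578
Formula: R = S * alpha / (1 - alpha)
Numerator: 309.7 * 0.578 = 179.0066
Denominator: 1 - 0.578 = 0.422
R = 179.0066 / 0.422 = 424.19

424.19 m^2


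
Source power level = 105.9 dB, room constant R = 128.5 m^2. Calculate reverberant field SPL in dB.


Given values:
  Lw = 105.9 dB, R = 128.5 m^2
Formula: SPL = Lw + 10 * log10(4 / R)
Compute 4 / R = 4 / 128.5 = 0.031128
Compute 10 * log10(0.031128) = -15.0685
SPL = 105.9 + (-15.0685) = 90.83

90.83 dB


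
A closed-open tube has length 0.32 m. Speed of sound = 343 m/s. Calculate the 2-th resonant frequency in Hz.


Given values:
  Tube type: closed-open, L = 0.32 m, c = 343 m/s, n = 2
Formula: f_n = (2n - 1) * c / (4 * L)
Compute 2n - 1 = 2*2 - 1 = 3
Compute 4 * L = 4 * 0.32 = 1.28
f = 3 * 343 / 1.28
f = 803.91

803.91 Hz


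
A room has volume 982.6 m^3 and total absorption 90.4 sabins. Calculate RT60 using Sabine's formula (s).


Given values:
  V = 982.6 m^3
  A = 90.4 sabins
Formula: RT60 = 0.161 * V / A
Numerator: 0.161 * 982.6 = 158.1986
RT60 = 158.1986 / 90.4 = 1.75

1.75 s


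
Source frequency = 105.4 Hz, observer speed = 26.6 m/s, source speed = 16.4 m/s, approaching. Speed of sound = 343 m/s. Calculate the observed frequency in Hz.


Given values:
  f_s = 105.4 Hz, v_o = 26.6 m/s, v_s = 16.4 m/s
  Direction: approaching
Formula: f_o = f_s * (c + v_o) / (c - v_s)
Numerator: c + v_o = 343 + 26.6 = 369.6
Denominator: c - v_s = 343 - 16.4 = 326.6
f_o = 105.4 * 369.6 / 326.6 = 119.28

119.28 Hz


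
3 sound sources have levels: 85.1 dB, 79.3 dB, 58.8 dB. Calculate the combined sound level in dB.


Formula: L_total = 10 * log10( sum(10^(Li/10)) )
  Source 1: 10^(85.1/10) = 323593656.9296
  Source 2: 10^(79.3/10) = 85113803.8202
  Source 3: 10^(58.8/10) = 758577.575
Sum of linear values = 409466038.3248
L_total = 10 * log10(409466038.3248) = 86.12

86.12 dB


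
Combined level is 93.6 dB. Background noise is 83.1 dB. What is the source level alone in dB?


Given values:
  L_total = 93.6 dB, L_bg = 83.1 dB
Formula: L_source = 10 * log10(10^(L_total/10) - 10^(L_bg/10))
Convert to linear:
  10^(93.6/10) = 2290867652.7678
  10^(83.1/10) = 204173794.467
Difference: 2290867652.7678 - 204173794.467 = 2086693858.3008
L_source = 10 * log10(2086693858.3008) = 93.19

93.19 dB


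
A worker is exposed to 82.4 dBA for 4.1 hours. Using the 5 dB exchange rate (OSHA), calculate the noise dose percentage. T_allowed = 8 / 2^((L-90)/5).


Given values:
  L = 82.4 dBA, T = 4.1 hours
Formula: T_allowed = 8 / 2^((L - 90) / 5)
Compute exponent: (82.4 - 90) / 5 = -1.52
Compute 2^(-1.52) = 0.348686
T_allowed = 8 / 0.348686 = 22.943278 hours
Dose = (T / T_allowed) * 100
Dose = (4.1 / 22.943278) * 100 = 17.87

17.87 %


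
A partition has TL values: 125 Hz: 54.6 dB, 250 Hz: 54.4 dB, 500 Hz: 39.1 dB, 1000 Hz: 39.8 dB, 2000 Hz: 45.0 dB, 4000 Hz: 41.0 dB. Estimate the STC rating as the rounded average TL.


Given TL values at each frequency:
  125 Hz: 54.6 dB
  250 Hz: 54.4 dB
  500 Hz: 39.1 dB
  1000 Hz: 39.8 dB
  2000 Hz: 45.0 dB
  4000 Hz: 41.0 dB
Formula: STC ~ round(average of TL values)
Sum = 54.6 + 54.4 + 39.1 + 39.8 + 45.0 + 41.0 = 273.9
Average = 273.9 / 6 = 45.65
Rounded: 46

46


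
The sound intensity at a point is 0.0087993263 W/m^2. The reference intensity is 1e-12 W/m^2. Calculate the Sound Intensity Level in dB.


Given values:
  I = 0.0087993263 W/m^2
  I_ref = 1e-12 W/m^2
Formula: SIL = 10 * log10(I / I_ref)
Compute ratio: I / I_ref = 8799326300
Compute log10: log10(8799326300) = 9.944449
Multiply: SIL = 10 * 9.944449 = 99.44

99.44 dB


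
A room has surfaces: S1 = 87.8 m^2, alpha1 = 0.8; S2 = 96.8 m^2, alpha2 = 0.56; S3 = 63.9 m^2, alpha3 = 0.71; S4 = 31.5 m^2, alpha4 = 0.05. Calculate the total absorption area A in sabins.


Given surfaces:
  Surface 1: 87.8 * 0.8 = 70.24
  Surface 2: 96.8 * 0.56 = 54.208
  Surface 3: 63.9 * 0.71 = 45.369
  Surface 4: 31.5 * 0.05 = 1.575
Formula: A = sum(Si * alpha_i)
A = 70.24 + 54.208 + 45.369 + 1.575
A = 171.39

171.39 sabins


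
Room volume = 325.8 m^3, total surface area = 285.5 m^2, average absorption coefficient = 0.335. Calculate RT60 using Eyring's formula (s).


Given values:
  V = 325.8 m^3, S = 285.5 m^2, alpha = 0.335
Formula: RT60 = 0.161 * V / (-S * ln(1 - alpha))
Compute ln(1 - 0.335) = ln(0.665) = -0.407968
Denominator: -285.5 * -0.407968 = 116.4749
Numerator: 0.161 * 325.8 = 52.4538
RT60 = 52.4538 / 116.4749 = 0.45

0.45 s


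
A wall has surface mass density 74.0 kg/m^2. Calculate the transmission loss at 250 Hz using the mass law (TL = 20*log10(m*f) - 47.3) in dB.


Given values:
  m = 74.0 kg/m^2, f = 250 Hz
Formula: TL = 20 * log10(m * f) - 47.3
Compute m * f = 74.0 * 250 = 18500.0
Compute log10(18500.0) = 4.267172
Compute 20 * 4.267172 = 85.3434
TL = 85.3434 - 47.3 = 38.04

38.04 dB


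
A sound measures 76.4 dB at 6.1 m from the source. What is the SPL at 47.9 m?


Given values:
  SPL1 = 76.4 dB, r1 = 6.1 m, r2 = 47.9 m
Formula: SPL2 = SPL1 - 20 * log10(r2 / r1)
Compute ratio: r2 / r1 = 47.9 / 6.1 = 7.8525
Compute log10: log10(7.8525) = 0.895008
Compute drop: 20 * 0.895008 = 17.9002
SPL2 = 76.4 - 17.9002 = 58.5

58.5 dB


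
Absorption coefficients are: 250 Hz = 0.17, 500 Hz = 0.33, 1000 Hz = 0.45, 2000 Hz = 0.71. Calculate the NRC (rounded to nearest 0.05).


Given values:
  a_250 = 0.17, a_500 = 0.33
  a_1000 = 0.45, a_2000 = 0.71
Formula: NRC = (a250 + a500 + a1000 + a2000) / 4
Sum = 0.17 + 0.33 + 0.45 + 0.71 = 1.66
NRC = 1.66 / 4 = 0.415
Rounded to nearest 0.05: 0.4

0.4


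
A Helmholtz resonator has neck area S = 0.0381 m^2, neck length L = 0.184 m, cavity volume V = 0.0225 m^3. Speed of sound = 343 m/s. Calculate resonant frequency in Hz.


Given values:
  S = 0.0381 m^2, L = 0.184 m, V = 0.0225 m^3, c = 343 m/s
Formula: f = (c / (2*pi)) * sqrt(S / (V * L))
Compute V * L = 0.0225 * 0.184 = 0.00414
Compute S / (V * L) = 0.0381 / 0.00414 = 9.2029
Compute sqrt(9.2029) = 3.033628
Compute c / (2*pi) = 343 / 6.283185 = 54.590148
f = 54.590148 * 3.033628 = 165.61

165.61 Hz


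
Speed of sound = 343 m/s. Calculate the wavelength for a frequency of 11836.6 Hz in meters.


Given values:
  c = 343 m/s, f = 11836.6 Hz
Formula: lambda = c / f
lambda = 343 / 11836.6
lambda = 0.029

0.029 m


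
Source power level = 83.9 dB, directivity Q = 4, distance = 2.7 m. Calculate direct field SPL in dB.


Given values:
  Lw = 83.9 dB, Q = 4, r = 2.7 m
Formula: SPL = Lw + 10 * log10(Q / (4 * pi * r^2))
Compute 4 * pi * r^2 = 4 * pi * 2.7^2 = 91.6088
Compute Q / denom = 4 / 91.6088 = 0.04366393
Compute 10 * log10(0.04366393) = -13.5988
SPL = 83.9 + (-13.5988) = 70.3

70.3 dB


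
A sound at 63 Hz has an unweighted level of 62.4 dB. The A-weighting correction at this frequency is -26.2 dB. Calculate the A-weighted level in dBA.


Given values:
  SPL = 62.4 dB
  A-weighting at 63 Hz = -26.2 dB
Formula: L_A = SPL + A_weight
L_A = 62.4 + (-26.2)
L_A = 36.2

36.2 dBA


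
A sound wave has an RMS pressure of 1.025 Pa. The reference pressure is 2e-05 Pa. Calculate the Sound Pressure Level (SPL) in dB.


Given values:
  p = 1.025 Pa
  p_ref = 2e-05 Pa
Formula: SPL = 20 * log10(p / p_ref)
Compute ratio: p / p_ref = 1.025 / 2e-05 = 51250
Compute log10: log10(51250) = 4.709694
Multiply: SPL = 20 * 4.709694 = 94.19

94.19 dB


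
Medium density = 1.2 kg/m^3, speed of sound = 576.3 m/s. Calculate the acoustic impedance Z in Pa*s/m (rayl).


Given values:
  rho = 1.2 kg/m^3
  c = 576.3 m/s
Formula: Z = rho * c
Z = 1.2 * 576.3
Z = 691.56

691.56 rayl


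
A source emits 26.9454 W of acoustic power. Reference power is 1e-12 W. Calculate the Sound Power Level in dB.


Given values:
  W = 26.9454 W
  W_ref = 1e-12 W
Formula: SWL = 10 * log10(W / W_ref)
Compute ratio: W / W_ref = 26945400000000
Compute log10: log10(26945400000000) = 13.430485
Multiply: SWL = 10 * 13.430485 = 134.3

134.3 dB


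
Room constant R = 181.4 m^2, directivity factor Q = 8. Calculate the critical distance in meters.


Given values:
  R = 181.4 m^2, Q = 8
Formula: d_c = 0.141 * sqrt(Q * R)
Compute Q * R = 8 * 181.4 = 1451.2
Compute sqrt(1451.2) = 38.0946
d_c = 0.141 * 38.0946 = 5.371

5.371 m


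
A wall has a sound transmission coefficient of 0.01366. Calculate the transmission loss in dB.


Given values:
  tau = 0.01366
Formula: TL = 10 * log10(1 / tau)
Compute 1 / tau = 1 / 0.01366 = 73.2064
Compute log10(73.2064) = 1.864549
TL = 10 * 1.864549 = 18.65

18.65 dB


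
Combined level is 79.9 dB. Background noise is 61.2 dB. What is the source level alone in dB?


Given values:
  L_total = 79.9 dB, L_bg = 61.2 dB
Formula: L_source = 10 * log10(10^(L_total/10) - 10^(L_bg/10))
Convert to linear:
  10^(79.9/10) = 97723722.0956
  10^(61.2/10) = 1318256.7386
Difference: 97723722.0956 - 1318256.7386 = 96405465.357
L_source = 10 * log10(96405465.357) = 79.84

79.84 dB


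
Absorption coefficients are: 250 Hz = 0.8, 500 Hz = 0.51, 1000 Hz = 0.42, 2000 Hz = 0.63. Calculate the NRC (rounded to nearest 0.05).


Given values:
  a_250 = 0.8, a_500 = 0.51
  a_1000 = 0.42, a_2000 = 0.63
Formula: NRC = (a250 + a500 + a1000 + a2000) / 4
Sum = 0.8 + 0.51 + 0.42 + 0.63 = 2.36
NRC = 2.36 / 4 = 0.59
Rounded to nearest 0.05: 0.6

0.6


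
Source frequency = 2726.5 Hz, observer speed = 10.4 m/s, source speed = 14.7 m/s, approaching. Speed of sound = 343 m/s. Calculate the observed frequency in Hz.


Given values:
  f_s = 2726.5 Hz, v_o = 10.4 m/s, v_s = 14.7 m/s
  Direction: approaching
Formula: f_o = f_s * (c + v_o) / (c - v_s)
Numerator: c + v_o = 343 + 10.4 = 353.4
Denominator: c - v_s = 343 - 14.7 = 328.3
f_o = 2726.5 * 353.4 / 328.3 = 2934.95

2934.95 Hz


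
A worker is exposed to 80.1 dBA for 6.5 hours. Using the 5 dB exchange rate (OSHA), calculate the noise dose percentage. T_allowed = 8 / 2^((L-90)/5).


Given values:
  L = 80.1 dBA, T = 6.5 hours
Formula: T_allowed = 8 / 2^((L - 90) / 5)
Compute exponent: (80.1 - 90) / 5 = -1.98
Compute 2^(-1.98) = 0.25349
T_allowed = 8 / 0.25349 = 31.55943 hours
Dose = (T / T_allowed) * 100
Dose = (6.5 / 31.55943) * 100 = 20.6

20.6 %


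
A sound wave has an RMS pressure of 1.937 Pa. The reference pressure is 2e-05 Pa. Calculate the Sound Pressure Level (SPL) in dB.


Given values:
  p = 1.937 Pa
  p_ref = 2e-05 Pa
Formula: SPL = 20 * log10(p / p_ref)
Compute ratio: p / p_ref = 1.937 / 2e-05 = 96850
Compute log10: log10(96850) = 4.9861
Multiply: SPL = 20 * 4.9861 = 99.72

99.72 dB


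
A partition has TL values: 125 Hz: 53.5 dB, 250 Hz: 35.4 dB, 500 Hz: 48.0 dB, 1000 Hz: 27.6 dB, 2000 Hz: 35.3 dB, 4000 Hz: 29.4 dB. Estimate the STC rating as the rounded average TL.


Given TL values at each frequency:
  125 Hz: 53.5 dB
  250 Hz: 35.4 dB
  500 Hz: 48.0 dB
  1000 Hz: 27.6 dB
  2000 Hz: 35.3 dB
  4000 Hz: 29.4 dB
Formula: STC ~ round(average of TL values)
Sum = 53.5 + 35.4 + 48.0 + 27.6 + 35.3 + 29.4 = 229.2
Average = 229.2 / 6 = 38.2
Rounded: 38

38


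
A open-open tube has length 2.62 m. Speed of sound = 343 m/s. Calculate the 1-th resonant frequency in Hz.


Given values:
  Tube type: open-open, L = 2.62 m, c = 343 m/s, n = 1
Formula: f_n = n * c / (2 * L)
Compute 2 * L = 2 * 2.62 = 5.24
f = 1 * 343 / 5.24
f = 65.46

65.46 Hz


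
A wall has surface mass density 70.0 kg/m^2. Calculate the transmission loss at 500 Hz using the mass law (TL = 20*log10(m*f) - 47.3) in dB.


Given values:
  m = 70.0 kg/m^2, f = 500 Hz
Formula: TL = 20 * log10(m * f) - 47.3
Compute m * f = 70.0 * 500 = 35000.0
Compute log10(35000.0) = 4.544068
Compute 20 * 4.544068 = 90.8814
TL = 90.8814 - 47.3 = 43.58

43.58 dB


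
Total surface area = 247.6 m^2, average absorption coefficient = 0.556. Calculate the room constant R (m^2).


Given values:
  S = 247.6 m^2, alpha = 0.556
Formula: R = S * alpha / (1 - alpha)
Numerator: 247.6 * 0.556 = 137.6656
Denominator: 1 - 0.556 = 0.444
R = 137.6656 / 0.444 = 310.06

310.06 m^2


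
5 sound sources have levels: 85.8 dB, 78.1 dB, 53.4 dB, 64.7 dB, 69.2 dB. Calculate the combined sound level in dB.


Formula: L_total = 10 * log10( sum(10^(Li/10)) )
  Source 1: 10^(85.8/10) = 380189396.3206
  Source 2: 10^(78.1/10) = 64565422.9035
  Source 3: 10^(53.4/10) = 218776.1624
  Source 4: 10^(64.7/10) = 2951209.2267
  Source 5: 10^(69.2/10) = 8317637.711
Sum of linear values = 456242442.3242
L_total = 10 * log10(456242442.3242) = 86.59

86.59 dB


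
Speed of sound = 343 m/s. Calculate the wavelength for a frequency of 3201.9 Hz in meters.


Given values:
  c = 343 m/s, f = 3201.9 Hz
Formula: lambda = c / f
lambda = 343 / 3201.9
lambda = 0.1071

0.1071 m


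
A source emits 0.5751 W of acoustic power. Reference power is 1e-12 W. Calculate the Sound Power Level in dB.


Given values:
  W = 0.5751 W
  W_ref = 1e-12 W
Formula: SWL = 10 * log10(W / W_ref)
Compute ratio: W / W_ref = 575100000000
Compute log10: log10(575100000000) = 11.759743
Multiply: SWL = 10 * 11.759743 = 117.6

117.6 dB


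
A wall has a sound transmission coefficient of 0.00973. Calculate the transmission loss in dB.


Given values:
  tau = 0.00973
Formula: TL = 10 * log10(1 / tau)
Compute 1 / tau = 1 / 0.00973 = 102.7749
Compute log10(102.7749) = 2.011887
TL = 10 * 2.011887 = 20.12

20.12 dB


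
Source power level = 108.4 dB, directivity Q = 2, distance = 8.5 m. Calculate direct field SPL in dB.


Given values:
  Lw = 108.4 dB, Q = 2, r = 8.5 m
Formula: SPL = Lw + 10 * log10(Q / (4 * pi * r^2))
Compute 4 * pi * r^2 = 4 * pi * 8.5^2 = 907.9203
Compute Q / denom = 2 / 907.9203 = 0.00220284
Compute 10 * log10(0.00220284) = -26.5702
SPL = 108.4 + (-26.5702) = 81.83

81.83 dB


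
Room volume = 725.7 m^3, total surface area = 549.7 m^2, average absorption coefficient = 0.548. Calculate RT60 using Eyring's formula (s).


Given values:
  V = 725.7 m^3, S = 549.7 m^2, alpha = 0.548
Formula: RT60 = 0.161 * V / (-S * ln(1 - alpha))
Compute ln(1 - 0.548) = ln(0.452) = -0.794073
Denominator: -549.7 * -0.794073 = 436.5019
Numerator: 0.161 * 725.7 = 116.8377
RT60 = 116.8377 / 436.5019 = 0.268

0.268 s


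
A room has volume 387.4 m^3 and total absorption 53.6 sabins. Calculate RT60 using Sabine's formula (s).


Given values:
  V = 387.4 m^3
  A = 53.6 sabins
Formula: RT60 = 0.161 * V / A
Numerator: 0.161 * 387.4 = 62.3714
RT60 = 62.3714 / 53.6 = 1.164

1.164 s


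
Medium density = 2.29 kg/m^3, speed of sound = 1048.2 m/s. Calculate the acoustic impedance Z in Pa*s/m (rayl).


Given values:
  rho = 2.29 kg/m^3
  c = 1048.2 m/s
Formula: Z = rho * c
Z = 2.29 * 1048.2
Z = 2400.38

2400.38 rayl


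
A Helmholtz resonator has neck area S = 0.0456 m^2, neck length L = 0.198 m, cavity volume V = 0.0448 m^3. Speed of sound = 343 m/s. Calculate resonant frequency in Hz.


Given values:
  S = 0.0456 m^2, L = 0.198 m, V = 0.0448 m^3, c = 343 m/s
Formula: f = (c / (2*pi)) * sqrt(S / (V * L))
Compute V * L = 0.0448 * 0.198 = 0.0088704
Compute S / (V * L) = 0.0456 / 0.0088704 = 5.1407
Compute sqrt(5.1407) = 2.267311
Compute c / (2*pi) = 343 / 6.283185 = 54.590148
f = 54.590148 * 2.267311 = 123.77

123.77 Hz


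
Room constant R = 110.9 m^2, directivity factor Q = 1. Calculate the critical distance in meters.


Given values:
  R = 110.9 m^2, Q = 1
Formula: d_c = 0.141 * sqrt(Q * R)
Compute Q * R = 1 * 110.9 = 110.9
Compute sqrt(110.9) = 10.5309
d_c = 0.141 * 10.5309 = 1.485

1.485 m


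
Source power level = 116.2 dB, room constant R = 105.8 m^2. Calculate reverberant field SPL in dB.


Given values:
  Lw = 116.2 dB, R = 105.8 m^2
Formula: SPL = Lw + 10 * log10(4 / R)
Compute 4 / R = 4 / 105.8 = 0.037807
Compute 10 * log10(0.037807) = -14.2243
SPL = 116.2 + (-14.2243) = 101.98

101.98 dB


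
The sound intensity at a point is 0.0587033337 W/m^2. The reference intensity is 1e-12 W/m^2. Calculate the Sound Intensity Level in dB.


Given values:
  I = 0.0587033337 W/m^2
  I_ref = 1e-12 W/m^2
Formula: SIL = 10 * log10(I / I_ref)
Compute ratio: I / I_ref = 58703333700
Compute log10: log10(58703333700) = 10.768663
Multiply: SIL = 10 * 10.768663 = 107.69

107.69 dB


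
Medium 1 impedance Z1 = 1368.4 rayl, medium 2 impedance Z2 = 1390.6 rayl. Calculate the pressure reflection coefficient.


Given values:
  Z1 = 1368.4 rayl, Z2 = 1390.6 rayl
Formula: R = (Z2 - Z1) / (Z2 + Z1)
Numerator: Z2 - Z1 = 1390.6 - 1368.4 = 22.2
Denominator: Z2 + Z1 = 1390.6 + 1368.4 = 2759.0
R = 22.2 / 2759.0 = 0.008

0.008


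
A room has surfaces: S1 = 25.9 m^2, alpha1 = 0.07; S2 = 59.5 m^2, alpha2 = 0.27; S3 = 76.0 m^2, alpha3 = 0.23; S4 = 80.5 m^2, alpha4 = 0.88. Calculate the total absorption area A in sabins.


Given surfaces:
  Surface 1: 25.9 * 0.07 = 1.813
  Surface 2: 59.5 * 0.27 = 16.065
  Surface 3: 76.0 * 0.23 = 17.48
  Surface 4: 80.5 * 0.88 = 70.84
Formula: A = sum(Si * alpha_i)
A = 1.813 + 16.065 + 17.48 + 70.84
A = 106.2

106.2 sabins


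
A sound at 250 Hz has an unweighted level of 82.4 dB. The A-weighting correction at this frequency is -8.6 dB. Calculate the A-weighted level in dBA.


Given values:
  SPL = 82.4 dB
  A-weighting at 250 Hz = -8.6 dB
Formula: L_A = SPL + A_weight
L_A = 82.4 + (-8.6)
L_A = 73.8

73.8 dBA


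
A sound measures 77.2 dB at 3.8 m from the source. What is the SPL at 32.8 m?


Given values:
  SPL1 = 77.2 dB, r1 = 3.8 m, r2 = 32.8 m
Formula: SPL2 = SPL1 - 20 * log10(r2 / r1)
Compute ratio: r2 / r1 = 32.8 / 3.8 = 8.6316
Compute log10: log10(8.6316) = 0.936091
Compute drop: 20 * 0.936091 = 18.7218
SPL2 = 77.2 - 18.7218 = 58.48

58.48 dB


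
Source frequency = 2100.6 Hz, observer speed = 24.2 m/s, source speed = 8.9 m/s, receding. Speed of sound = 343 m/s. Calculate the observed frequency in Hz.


Given values:
  f_s = 2100.6 Hz, v_o = 24.2 m/s, v_s = 8.9 m/s
  Direction: receding
Formula: f_o = f_s * (c - v_o) / (c + v_s)
Numerator: c - v_o = 343 - 24.2 = 318.8
Denominator: c + v_s = 343 + 8.9 = 351.9
f_o = 2100.6 * 318.8 / 351.9 = 1903.02

1903.02 Hz


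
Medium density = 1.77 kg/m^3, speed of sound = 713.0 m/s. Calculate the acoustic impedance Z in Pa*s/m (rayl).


Given values:
  rho = 1.77 kg/m^3
  c = 713.0 m/s
Formula: Z = rho * c
Z = 1.77 * 713.0
Z = 1262.01

1262.01 rayl


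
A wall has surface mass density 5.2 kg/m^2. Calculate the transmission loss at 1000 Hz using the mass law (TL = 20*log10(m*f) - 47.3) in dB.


Given values:
  m = 5.2 kg/m^2, f = 1000 Hz
Formula: TL = 20 * log10(m * f) - 47.3
Compute m * f = 5.2 * 1000 = 5200.0
Compute log10(5200.0) = 3.716003
Compute 20 * 3.716003 = 74.3201
TL = 74.3201 - 47.3 = 27.02

27.02 dB


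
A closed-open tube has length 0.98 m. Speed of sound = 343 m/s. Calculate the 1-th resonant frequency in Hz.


Given values:
  Tube type: closed-open, L = 0.98 m, c = 343 m/s, n = 1
Formula: f_n = (2n - 1) * c / (4 * L)
Compute 2n - 1 = 2*1 - 1 = 1
Compute 4 * L = 4 * 0.98 = 3.92
f = 1 * 343 / 3.92
f = 87.5

87.5 Hz


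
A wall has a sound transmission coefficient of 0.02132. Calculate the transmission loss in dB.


Given values:
  tau = 0.02132
Formula: TL = 10 * log10(1 / tau)
Compute 1 / tau = 1 / 0.02132 = 46.9043
Compute log10(46.9043) = 1.671213
TL = 10 * 1.671213 = 16.71

16.71 dB


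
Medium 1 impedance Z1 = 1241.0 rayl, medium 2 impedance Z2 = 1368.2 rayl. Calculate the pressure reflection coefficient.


Given values:
  Z1 = 1241.0 rayl, Z2 = 1368.2 rayl
Formula: R = (Z2 - Z1) / (Z2 + Z1)
Numerator: Z2 - Z1 = 1368.2 - 1241.0 = 127.2
Denominator: Z2 + Z1 = 1368.2 + 1241.0 = 2609.2
R = 127.2 / 2609.2 = 0.0488

0.0488


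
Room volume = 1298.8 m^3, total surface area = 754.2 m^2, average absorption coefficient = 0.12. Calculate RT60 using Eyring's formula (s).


Given values:
  V = 1298.8 m^3, S = 754.2 m^2, alpha = 0.12
Formula: RT60 = 0.161 * V / (-S * ln(1 - alpha))
Compute ln(1 - 0.12) = ln(0.88) = -0.127833
Denominator: -754.2 * -0.127833 = 96.4116
Numerator: 0.161 * 1298.8 = 209.1068
RT60 = 209.1068 / 96.4116 = 2.169

2.169 s


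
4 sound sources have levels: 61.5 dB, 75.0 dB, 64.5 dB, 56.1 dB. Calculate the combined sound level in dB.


Formula: L_total = 10 * log10( sum(10^(Li/10)) )
  Source 1: 10^(61.5/10) = 1412537.5446
  Source 2: 10^(75.0/10) = 31622776.6017
  Source 3: 10^(64.5/10) = 2818382.9313
  Source 4: 10^(56.1/10) = 407380.2778
Sum of linear values = 36261077.3554
L_total = 10 * log10(36261077.3554) = 75.59

75.59 dB


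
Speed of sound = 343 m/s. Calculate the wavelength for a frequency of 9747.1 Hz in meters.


Given values:
  c = 343 m/s, f = 9747.1 Hz
Formula: lambda = c / f
lambda = 343 / 9747.1
lambda = 0.0352

0.0352 m


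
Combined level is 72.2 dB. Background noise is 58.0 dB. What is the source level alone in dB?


Given values:
  L_total = 72.2 dB, L_bg = 58.0 dB
Formula: L_source = 10 * log10(10^(L_total/10) - 10^(L_bg/10))
Convert to linear:
  10^(72.2/10) = 16595869.0744
  10^(58.0/10) = 630957.3445
Difference: 16595869.0744 - 630957.3445 = 15964911.7299
L_source = 10 * log10(15964911.7299) = 72.03

72.03 dB


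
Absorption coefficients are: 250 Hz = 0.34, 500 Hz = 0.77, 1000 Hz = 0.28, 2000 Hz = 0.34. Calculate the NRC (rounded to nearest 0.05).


Given values:
  a_250 = 0.34, a_500 = 0.77
  a_1000 = 0.28, a_2000 = 0.34
Formula: NRC = (a250 + a500 + a1000 + a2000) / 4
Sum = 0.34 + 0.77 + 0.28 + 0.34 = 1.73
NRC = 1.73 / 4 = 0.4325
Rounded to nearest 0.05: 0.45

0.45


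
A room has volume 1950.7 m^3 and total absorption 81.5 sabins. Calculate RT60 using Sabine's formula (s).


Given values:
  V = 1950.7 m^3
  A = 81.5 sabins
Formula: RT60 = 0.161 * V / A
Numerator: 0.161 * 1950.7 = 314.0627
RT60 = 314.0627 / 81.5 = 3.854

3.854 s


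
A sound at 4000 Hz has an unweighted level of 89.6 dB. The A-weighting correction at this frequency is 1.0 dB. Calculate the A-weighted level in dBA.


Given values:
  SPL = 89.6 dB
  A-weighting at 4000 Hz = 1.0 dB
Formula: L_A = SPL + A_weight
L_A = 89.6 + (1.0)
L_A = 90.6

90.6 dBA


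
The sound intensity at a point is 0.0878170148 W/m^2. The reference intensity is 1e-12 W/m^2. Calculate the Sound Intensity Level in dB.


Given values:
  I = 0.0878170148 W/m^2
  I_ref = 1e-12 W/m^2
Formula: SIL = 10 * log10(I / I_ref)
Compute ratio: I / I_ref = 87817014800
Compute log10: log10(87817014800) = 10.943579
Multiply: SIL = 10 * 10.943579 = 109.44

109.44 dB
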